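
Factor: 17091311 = 17091311^1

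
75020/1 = 75020 = 75020.00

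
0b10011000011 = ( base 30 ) 1AJ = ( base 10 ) 1219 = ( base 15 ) 564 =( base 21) 2g1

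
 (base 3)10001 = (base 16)52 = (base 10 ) 82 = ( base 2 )1010010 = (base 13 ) 64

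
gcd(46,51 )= 1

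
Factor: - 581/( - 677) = 7^1*83^1*677^( - 1)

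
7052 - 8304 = -1252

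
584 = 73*8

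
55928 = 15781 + 40147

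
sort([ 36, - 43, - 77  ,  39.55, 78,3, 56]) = [-77,  -  43,3  ,  36, 39.55, 56,78]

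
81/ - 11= - 8 + 7/11 = -  7.36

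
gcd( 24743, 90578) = 1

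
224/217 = 32/31  =  1.03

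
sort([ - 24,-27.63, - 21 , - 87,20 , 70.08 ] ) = [ - 87, - 27.63, - 24 ,-21, 20, 70.08]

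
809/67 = 809/67 = 12.07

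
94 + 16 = 110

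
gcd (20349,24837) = 51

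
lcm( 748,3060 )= 33660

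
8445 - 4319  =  4126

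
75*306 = 22950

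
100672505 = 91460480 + 9212025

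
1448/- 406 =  - 724/203 = - 3.57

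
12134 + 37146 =49280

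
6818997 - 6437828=381169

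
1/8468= 1/8468 = 0.00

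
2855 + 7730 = 10585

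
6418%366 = 196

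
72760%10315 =555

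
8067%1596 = 87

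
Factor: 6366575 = 5^2*254663^1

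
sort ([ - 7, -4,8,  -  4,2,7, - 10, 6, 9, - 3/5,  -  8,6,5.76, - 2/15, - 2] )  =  [ -10, - 8, - 7, -4, - 4, - 2, - 3/5,-2/15,2,5.76, 6,6,7,8,9 ] 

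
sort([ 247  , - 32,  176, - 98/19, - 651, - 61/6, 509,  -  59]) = [ - 651, - 59, - 32, - 61/6,  -  98/19, 176, 247,509]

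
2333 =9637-7304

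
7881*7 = 55167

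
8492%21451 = 8492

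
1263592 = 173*7304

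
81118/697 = 81118/697 = 116.38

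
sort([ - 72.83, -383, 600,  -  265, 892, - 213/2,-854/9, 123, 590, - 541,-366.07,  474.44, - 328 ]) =[ - 541, - 383, - 366.07,-328, - 265, - 213/2, - 854/9,- 72.83 , 123,474.44 , 590 , 600,  892]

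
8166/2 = 4083 = 4083.00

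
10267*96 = 985632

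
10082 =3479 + 6603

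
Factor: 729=3^6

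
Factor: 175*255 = 3^1*5^3*7^1  *17^1 = 44625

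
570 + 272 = 842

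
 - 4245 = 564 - 4809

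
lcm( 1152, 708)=67968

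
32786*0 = 0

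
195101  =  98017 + 97084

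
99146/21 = 99146/21  =  4721.24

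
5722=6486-764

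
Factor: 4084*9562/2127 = 2^3*3^(  -  1) * 7^1 * 683^1*709^(- 1 )*1021^1 = 39051208/2127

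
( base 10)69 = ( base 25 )2j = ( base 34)21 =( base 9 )76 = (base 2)1000101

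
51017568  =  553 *92256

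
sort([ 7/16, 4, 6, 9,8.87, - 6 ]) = [-6, 7/16, 4,6,8.87, 9 ]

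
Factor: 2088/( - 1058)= - 2^2*3^2*23^( - 2)*29^1= -  1044/529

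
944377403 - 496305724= 448071679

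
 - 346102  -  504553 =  - 850655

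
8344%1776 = 1240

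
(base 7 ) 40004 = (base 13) 44B1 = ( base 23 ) I3H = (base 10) 9608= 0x2588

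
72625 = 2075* 35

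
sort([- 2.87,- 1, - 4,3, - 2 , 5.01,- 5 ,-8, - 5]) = [ - 8,-5,-5, - 4, - 2.87 , - 2, - 1,  3, 5.01] 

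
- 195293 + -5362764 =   -  5558057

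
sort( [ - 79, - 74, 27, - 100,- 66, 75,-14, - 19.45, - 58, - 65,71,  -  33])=[ - 100,-79, - 74, - 66, - 65, - 58, - 33,-19.45, - 14, 27,71, 75]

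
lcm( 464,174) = 1392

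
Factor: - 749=- 7^1*107^1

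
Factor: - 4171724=-2^2*1042931^1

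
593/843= 593/843 = 0.70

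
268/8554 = 134/4277 = 0.03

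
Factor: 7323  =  3^1 * 2441^1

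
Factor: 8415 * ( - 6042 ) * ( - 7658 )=389358986940 = 2^2*3^3*5^1*7^1 * 11^1 * 17^1*19^1*53^1*547^1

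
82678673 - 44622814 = 38055859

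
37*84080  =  3110960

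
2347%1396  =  951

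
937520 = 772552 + 164968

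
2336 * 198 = 462528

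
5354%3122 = 2232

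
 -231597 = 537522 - 769119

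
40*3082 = 123280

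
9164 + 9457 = 18621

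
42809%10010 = 2769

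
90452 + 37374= 127826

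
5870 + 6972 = 12842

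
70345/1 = 70345 =70345.00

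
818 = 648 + 170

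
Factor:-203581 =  -7^1 * 127^1*229^1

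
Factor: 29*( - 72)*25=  - 2^3* 3^2*5^2*29^1 = -52200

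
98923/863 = 114 + 541/863 = 114.63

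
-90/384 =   -  15/64 = - 0.23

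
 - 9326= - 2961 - 6365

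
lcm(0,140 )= 0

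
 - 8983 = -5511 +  - 3472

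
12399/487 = 12399/487 = 25.46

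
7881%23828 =7881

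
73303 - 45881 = 27422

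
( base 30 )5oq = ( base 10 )5246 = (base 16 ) 147E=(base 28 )6JA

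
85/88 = 85/88 = 0.97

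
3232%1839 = 1393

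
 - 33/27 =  - 2 + 7/9 = -1.22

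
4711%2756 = 1955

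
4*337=1348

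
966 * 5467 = 5281122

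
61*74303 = 4532483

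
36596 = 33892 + 2704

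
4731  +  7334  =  12065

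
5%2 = 1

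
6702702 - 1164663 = 5538039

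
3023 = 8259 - 5236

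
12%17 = 12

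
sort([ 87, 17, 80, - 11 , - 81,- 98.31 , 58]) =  [ -98.31, - 81, - 11, 17, 58, 80,87]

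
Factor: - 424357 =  - 29^1*14633^1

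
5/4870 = 1/974 = 0.00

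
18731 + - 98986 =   -  80255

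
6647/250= 26+147/250 = 26.59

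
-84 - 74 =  - 158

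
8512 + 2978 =11490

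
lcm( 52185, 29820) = 208740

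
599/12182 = 599/12182 = 0.05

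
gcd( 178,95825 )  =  1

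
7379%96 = 83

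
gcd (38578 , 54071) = 1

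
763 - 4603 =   -  3840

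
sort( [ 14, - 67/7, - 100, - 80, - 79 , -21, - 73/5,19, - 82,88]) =[ - 100,-82,-80,  -  79, - 21,  -  73/5, - 67/7,14, 19,88] 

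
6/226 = 3/113 = 0.03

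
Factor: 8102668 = 2^2* 7^1*289381^1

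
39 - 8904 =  - 8865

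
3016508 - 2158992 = 857516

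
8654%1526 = 1024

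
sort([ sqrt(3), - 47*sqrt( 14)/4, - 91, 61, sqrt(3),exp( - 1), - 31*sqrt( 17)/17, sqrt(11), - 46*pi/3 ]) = [ - 91, - 46*pi/3, - 47*sqrt(14)/4, - 31*sqrt(17)/17,exp( - 1 ),sqrt (3 ), sqrt( 3 ), sqrt(11),  61 ]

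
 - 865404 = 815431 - 1680835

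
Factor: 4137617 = 11^1*376147^1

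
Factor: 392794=2^1*23^1 *8539^1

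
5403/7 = 771 + 6/7 = 771.86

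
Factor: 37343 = 107^1*349^1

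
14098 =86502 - 72404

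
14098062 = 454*31053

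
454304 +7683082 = 8137386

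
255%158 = 97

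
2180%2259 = 2180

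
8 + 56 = 64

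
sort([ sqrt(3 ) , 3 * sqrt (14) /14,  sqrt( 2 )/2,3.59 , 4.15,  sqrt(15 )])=[sqrt(2)/2,3*sqrt(14) /14,sqrt(3 ), 3.59, sqrt(15), 4.15]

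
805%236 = 97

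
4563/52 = 351/4 =87.75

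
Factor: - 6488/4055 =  - 8/5 = -  2^3*5^( - 1)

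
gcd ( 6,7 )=1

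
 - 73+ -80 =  - 153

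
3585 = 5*717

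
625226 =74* 8449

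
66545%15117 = 6077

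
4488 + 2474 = 6962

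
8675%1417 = 173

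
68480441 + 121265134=189745575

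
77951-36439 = 41512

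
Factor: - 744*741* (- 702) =387015408=2^4*3^5*13^2*19^1*31^1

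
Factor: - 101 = - 101^1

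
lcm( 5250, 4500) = 31500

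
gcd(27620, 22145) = 5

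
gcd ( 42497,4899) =1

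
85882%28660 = 28562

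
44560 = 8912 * 5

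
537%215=107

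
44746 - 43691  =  1055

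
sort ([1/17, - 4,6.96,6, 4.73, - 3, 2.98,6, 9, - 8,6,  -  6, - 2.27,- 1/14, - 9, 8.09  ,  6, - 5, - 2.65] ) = [ - 9, - 8,  -  6, - 5, - 4, - 3,-2.65, -2.27, - 1/14,1/17, 2.98, 4.73,6,6,6,6,6.96 , 8.09,9 ] 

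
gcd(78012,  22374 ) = 198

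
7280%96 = 80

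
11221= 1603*7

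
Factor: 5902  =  2^1*  13^1*227^1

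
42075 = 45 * 935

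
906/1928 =453/964= 0.47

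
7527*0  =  0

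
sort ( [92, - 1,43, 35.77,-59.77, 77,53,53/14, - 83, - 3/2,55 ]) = [ - 83, - 59.77 , - 3/2 , - 1, 53/14 , 35.77,43,53,  55,77 , 92] 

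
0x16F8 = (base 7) 23100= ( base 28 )7E0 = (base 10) 5880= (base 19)G59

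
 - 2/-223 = 2/223 = 0.01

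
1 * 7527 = 7527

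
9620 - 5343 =4277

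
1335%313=83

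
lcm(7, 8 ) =56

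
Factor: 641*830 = 532030=   2^1* 5^1*83^1*641^1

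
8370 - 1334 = 7036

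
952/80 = 119/10 = 11.90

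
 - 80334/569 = -142 + 464/569=-  141.18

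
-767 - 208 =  - 975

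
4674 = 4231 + 443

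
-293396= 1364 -294760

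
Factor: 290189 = 290189^1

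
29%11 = 7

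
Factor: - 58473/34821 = - 53^(  -  1)*89^1 = - 89/53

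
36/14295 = 12/4765 = 0.00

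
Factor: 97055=5^1*7^1*47^1*59^1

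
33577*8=268616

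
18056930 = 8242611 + 9814319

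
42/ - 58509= -1 + 19489/19503 = -0.00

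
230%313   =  230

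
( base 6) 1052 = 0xf8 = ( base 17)ea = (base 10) 248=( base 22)b6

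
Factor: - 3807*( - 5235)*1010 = 2^1*3^5*5^2*47^1 * 101^1*349^1 = 20128941450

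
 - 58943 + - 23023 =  - 81966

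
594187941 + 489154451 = 1083342392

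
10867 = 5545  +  5322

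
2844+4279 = 7123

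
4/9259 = 4/9259 = 0.00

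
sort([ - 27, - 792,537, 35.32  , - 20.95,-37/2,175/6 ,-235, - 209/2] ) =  [- 792,-235, - 209/2, - 27,- 20.95, -37/2, 175/6, 35.32, 537 ]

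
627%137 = 79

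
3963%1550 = 863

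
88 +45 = 133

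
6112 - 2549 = 3563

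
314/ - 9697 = - 1 + 9383/9697 = - 0.03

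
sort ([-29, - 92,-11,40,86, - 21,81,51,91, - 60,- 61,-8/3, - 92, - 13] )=[ - 92, - 92, - 61, -60,-29,-21,- 13, - 11,  -  8/3,40,51,81,86, 91]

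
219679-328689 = - 109010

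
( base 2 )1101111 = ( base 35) 36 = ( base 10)111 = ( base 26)47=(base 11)A1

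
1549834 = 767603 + 782231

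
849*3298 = 2800002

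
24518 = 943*26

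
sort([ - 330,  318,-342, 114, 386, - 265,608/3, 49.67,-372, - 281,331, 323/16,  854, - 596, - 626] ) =[ - 626, - 596, - 372, - 342,-330,-281,  -  265,323/16, 49.67,114,  608/3, 318, 331,386, 854]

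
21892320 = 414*52880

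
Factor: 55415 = 5^1 * 11083^1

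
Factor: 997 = 997^1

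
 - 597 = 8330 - 8927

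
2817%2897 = 2817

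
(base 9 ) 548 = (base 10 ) 449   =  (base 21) 108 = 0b111000001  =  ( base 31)EF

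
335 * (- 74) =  - 24790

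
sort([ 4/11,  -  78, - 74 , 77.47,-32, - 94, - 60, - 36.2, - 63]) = [ - 94, - 78, - 74, - 63, - 60, - 36.2,-32,  4/11,  77.47]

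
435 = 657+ - 222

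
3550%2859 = 691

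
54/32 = 27/16=1.69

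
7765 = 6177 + 1588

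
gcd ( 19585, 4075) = 5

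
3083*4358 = 13435714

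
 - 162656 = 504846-667502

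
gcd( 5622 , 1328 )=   2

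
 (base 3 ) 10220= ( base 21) 50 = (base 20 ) 55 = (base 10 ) 105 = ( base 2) 1101001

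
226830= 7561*30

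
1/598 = 1/598 = 0.00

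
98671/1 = 98671 = 98671.00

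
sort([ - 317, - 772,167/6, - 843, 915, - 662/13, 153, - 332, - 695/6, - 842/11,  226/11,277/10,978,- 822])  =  [ - 843, - 822, - 772, - 332,-317, - 695/6, - 842/11, - 662/13,  226/11, 277/10,167/6,153,  915, 978]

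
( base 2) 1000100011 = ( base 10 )547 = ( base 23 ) 10i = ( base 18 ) 1c7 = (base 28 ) JF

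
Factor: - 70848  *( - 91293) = 6467926464= 2^6*3^4*41^1*30431^1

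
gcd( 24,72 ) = 24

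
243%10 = 3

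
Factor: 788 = 2^2*197^1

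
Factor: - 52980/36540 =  - 883/609 = - 3^( - 1) * 7^(- 1) * 29^( - 1)*883^1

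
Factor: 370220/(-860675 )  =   - 428/995  =  -2^2*5^(-1) * 107^1*199^( - 1)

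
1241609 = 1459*851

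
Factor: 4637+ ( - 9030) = - 23^1*191^1 = - 4393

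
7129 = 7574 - 445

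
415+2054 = 2469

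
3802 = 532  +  3270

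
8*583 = 4664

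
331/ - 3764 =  - 331/3764= - 0.09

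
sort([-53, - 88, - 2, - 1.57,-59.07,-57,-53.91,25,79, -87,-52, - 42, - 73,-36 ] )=[ - 88, - 87, - 73,-59.07, - 57 , - 53.91, -53, - 52, - 42, - 36, - 2, - 1.57,25,79 ] 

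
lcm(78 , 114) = 1482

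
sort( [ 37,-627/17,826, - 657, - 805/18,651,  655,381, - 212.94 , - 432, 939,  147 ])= [ - 657,-432, - 212.94,-805/18, - 627/17,37,  147,381,651,655, 826,939] 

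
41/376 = 41/376 = 0.11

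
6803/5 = 6803/5 = 1360.60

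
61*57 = 3477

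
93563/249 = 375 + 188/249 = 375.76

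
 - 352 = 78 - 430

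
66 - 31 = 35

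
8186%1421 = 1081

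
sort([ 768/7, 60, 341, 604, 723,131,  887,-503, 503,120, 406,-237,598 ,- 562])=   [ - 562, - 503,- 237, 60,  768/7, 120,  131, 341, 406, 503, 598, 604,723 , 887]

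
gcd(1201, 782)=1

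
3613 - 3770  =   - 157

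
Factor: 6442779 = 3^1* 7^1*17^1*18047^1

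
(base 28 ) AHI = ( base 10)8334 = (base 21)III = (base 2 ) 10000010001110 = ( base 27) BBI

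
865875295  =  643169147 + 222706148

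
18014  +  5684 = 23698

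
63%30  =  3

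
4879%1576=151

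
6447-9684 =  - 3237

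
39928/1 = 39928= 39928.00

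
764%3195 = 764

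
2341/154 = 15+31/154 = 15.20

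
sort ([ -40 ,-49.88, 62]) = [- 49.88,-40,62 ] 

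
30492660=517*58980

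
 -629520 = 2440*( - 258)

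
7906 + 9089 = 16995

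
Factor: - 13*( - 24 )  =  312 = 2^3*3^1*13^1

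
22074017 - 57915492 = -35841475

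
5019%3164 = 1855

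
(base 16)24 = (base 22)1e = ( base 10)36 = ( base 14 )28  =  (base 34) 12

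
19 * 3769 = 71611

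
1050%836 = 214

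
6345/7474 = 6345/7474 = 0.85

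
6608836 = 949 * 6964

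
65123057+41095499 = 106218556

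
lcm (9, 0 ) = 0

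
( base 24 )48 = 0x68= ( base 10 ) 104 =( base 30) 3e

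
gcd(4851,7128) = 99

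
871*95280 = 82988880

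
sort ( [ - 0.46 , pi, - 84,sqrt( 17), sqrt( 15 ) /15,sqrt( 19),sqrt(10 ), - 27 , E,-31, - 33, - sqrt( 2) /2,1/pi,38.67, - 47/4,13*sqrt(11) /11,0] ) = [ - 84, - 33,-31,-27,-47/4, - sqrt ( 2)/2, - 0.46,0,sqrt (15 )/15  ,  1/pi,E,pi,sqrt( 10),13*sqrt( 11)/11,sqrt( 17 ),sqrt( 19 ), 38.67] 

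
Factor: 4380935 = 5^1 *13^1*67399^1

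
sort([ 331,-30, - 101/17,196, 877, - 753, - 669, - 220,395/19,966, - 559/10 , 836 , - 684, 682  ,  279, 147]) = [ - 753, - 684, - 669, - 220, - 559/10, - 30, - 101/17, 395/19, 147,  196,279,331,682,836,877 , 966] 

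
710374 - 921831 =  - 211457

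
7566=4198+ 3368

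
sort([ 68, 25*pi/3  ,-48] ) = [ - 48,25*pi/3 , 68] 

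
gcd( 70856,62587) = 1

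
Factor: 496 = 2^4*31^1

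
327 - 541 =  - 214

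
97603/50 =1952 + 3/50= 1952.06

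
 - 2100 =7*( - 300)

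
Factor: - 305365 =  - 5^1*157^1*389^1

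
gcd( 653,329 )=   1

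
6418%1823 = 949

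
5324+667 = 5991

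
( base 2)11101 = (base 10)29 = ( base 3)1002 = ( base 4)131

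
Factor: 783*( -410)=-321030 = - 2^1*3^3*5^1*29^1*41^1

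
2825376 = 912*3098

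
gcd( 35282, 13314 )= 2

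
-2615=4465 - 7080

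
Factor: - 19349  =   - 11^1*1759^1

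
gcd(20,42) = 2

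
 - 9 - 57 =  - 66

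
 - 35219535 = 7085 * ( - 4971)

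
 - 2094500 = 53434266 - 55528766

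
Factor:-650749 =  - 11^1 * 59159^1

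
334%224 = 110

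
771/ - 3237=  - 257/1079= -0.24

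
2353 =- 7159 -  -9512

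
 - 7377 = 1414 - 8791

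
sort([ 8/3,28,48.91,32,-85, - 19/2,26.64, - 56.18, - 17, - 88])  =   [ - 88 , - 85, - 56.18, - 17, - 19/2,8/3,26.64,28,32,48.91] 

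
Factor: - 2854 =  - 2^1 * 1427^1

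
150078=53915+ 96163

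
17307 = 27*641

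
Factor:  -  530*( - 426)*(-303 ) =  -2^2*3^2*5^1*53^1*71^1*101^1  =  - 68411340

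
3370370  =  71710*47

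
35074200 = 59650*588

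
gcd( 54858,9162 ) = 6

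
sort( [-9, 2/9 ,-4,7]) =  [ - 9, -4,  2/9, 7]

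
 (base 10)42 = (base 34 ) 18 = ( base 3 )1120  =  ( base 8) 52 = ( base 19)24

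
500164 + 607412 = 1107576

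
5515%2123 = 1269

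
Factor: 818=2^1*409^1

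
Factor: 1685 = 5^1*337^1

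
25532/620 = 41 +28/155 = 41.18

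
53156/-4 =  - 13289+ 0/1 = - 13289.00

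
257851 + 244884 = 502735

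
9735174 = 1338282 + 8396892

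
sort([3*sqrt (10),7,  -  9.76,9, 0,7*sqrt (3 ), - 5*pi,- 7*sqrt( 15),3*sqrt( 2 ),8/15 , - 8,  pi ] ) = [  -  7 * sqrt( 15), - 5*pi, - 9.76, - 8,0, 8/15,pi , 3*sqrt (2),  7,9, 3*sqrt (10),7*sqrt(3 )]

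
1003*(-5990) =-6007970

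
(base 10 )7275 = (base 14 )2919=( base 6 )53403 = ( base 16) 1c6b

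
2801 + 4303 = 7104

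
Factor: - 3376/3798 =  - 8/9= - 2^3*3^(-2)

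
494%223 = 48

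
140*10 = 1400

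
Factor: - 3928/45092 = -982/11273 = - 2^1*491^1*11273^(-1 ) 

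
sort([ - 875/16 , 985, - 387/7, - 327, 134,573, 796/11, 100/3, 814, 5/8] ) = [- 327, - 387/7, - 875/16,  5/8, 100/3, 796/11,  134,  573, 814,985]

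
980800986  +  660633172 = 1641434158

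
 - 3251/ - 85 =38 + 21/85 = 38.25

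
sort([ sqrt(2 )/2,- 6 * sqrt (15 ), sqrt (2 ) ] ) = [  -  6 * sqrt(15), sqrt(2) /2, sqrt(2 )]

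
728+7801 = 8529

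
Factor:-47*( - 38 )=1786 = 2^1*19^1*47^1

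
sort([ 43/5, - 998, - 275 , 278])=[ - 998, - 275, 43/5,278 ] 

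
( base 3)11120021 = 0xD00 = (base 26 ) 4O0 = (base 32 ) 380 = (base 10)3328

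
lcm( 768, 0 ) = 0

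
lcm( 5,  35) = 35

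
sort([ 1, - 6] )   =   [ - 6, 1]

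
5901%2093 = 1715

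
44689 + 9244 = 53933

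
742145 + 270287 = 1012432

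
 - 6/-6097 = 6/6097= 0.00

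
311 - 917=-606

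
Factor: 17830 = 2^1*5^1*1783^1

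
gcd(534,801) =267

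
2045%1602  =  443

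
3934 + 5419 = 9353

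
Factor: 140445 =3^2*5^1*3121^1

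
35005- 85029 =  - 50024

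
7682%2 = 0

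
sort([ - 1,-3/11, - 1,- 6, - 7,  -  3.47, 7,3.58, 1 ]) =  [-7 ,-6, - 3.47, - 1, - 1, - 3/11, 1,3.58,  7 ] 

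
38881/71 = 38881/71 = 547.62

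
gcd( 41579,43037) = 1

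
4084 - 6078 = -1994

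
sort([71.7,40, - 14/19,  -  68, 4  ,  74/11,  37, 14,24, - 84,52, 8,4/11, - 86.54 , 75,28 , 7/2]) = [-86.54, - 84, - 68, - 14/19,4/11,7/2,4 , 74/11,8,14,24,28,37,40, 52,71.7, 75]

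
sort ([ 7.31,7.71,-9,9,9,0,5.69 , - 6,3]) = [ -9,  -  6 , 0,3,5.69, 7.31, 7.71,9, 9 ]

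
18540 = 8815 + 9725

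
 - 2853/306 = - 10 + 23/34 = - 9.32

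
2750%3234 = 2750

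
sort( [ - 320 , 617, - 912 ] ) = [ - 912, - 320,  617] 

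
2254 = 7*322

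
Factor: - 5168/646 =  - 2^3 = - 8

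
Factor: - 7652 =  - 2^2*1913^1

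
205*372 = 76260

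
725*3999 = 2899275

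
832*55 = 45760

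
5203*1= 5203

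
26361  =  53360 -26999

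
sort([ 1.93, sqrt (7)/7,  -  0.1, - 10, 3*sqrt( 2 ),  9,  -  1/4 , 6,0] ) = [-10,  -  1/4,  -  0.1, 0, sqrt(7)/7, 1.93,3*sqrt ( 2), 6,9]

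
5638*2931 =16524978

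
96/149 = 96/149 = 0.64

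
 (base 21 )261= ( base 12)701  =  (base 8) 1761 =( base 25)1f9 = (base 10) 1009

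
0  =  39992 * 0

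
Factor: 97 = 97^1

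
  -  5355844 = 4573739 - 9929583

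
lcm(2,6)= 6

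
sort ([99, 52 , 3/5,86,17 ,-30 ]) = [ - 30,3/5, 17, 52, 86,99 ] 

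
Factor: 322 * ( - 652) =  - 2^3*7^1 * 23^1*163^1 = - 209944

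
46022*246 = 11321412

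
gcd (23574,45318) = 6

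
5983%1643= 1054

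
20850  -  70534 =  - 49684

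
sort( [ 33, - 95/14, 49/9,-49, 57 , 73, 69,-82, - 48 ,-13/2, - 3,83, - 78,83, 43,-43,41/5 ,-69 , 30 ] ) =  [-82, - 78, - 69 , - 49, - 48,  -  43, - 95/14,  -  13/2,-3, 49/9, 41/5, 30, 33,  43,57,69 , 73, 83,83]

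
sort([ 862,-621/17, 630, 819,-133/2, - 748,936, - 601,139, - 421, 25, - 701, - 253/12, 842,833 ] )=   [ - 748, - 701, - 601, - 421,-133/2, - 621/17, - 253/12, 25,139, 630, 819, 833, 842, 862, 936 ] 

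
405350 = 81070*5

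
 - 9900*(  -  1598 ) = 15820200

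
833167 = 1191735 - 358568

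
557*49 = 27293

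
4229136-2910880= 1318256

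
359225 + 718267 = 1077492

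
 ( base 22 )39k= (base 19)4bh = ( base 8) 3206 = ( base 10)1670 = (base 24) 2LE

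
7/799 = 7/799  =  0.01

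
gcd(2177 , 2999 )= 1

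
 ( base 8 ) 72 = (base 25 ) 28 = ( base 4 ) 322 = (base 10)58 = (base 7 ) 112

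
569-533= 36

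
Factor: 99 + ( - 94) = 5^1 = 5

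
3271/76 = 43 +3/76 = 43.04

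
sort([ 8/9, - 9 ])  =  [ - 9,8/9]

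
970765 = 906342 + 64423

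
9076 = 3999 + 5077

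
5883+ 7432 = 13315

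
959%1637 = 959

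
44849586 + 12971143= 57820729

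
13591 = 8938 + 4653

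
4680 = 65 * 72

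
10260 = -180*(-57)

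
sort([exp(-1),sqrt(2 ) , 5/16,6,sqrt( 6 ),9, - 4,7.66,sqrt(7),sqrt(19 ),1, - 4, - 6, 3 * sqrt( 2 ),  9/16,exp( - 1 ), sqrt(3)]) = [ - 6, - 4,-4,5/16,exp ( - 1),  exp( - 1) , 9/16, 1,sqrt( 2),sqrt(3 ),sqrt ( 6),sqrt( 7),3 *sqrt(2 ),  sqrt( 19 ),6, 7.66,9] 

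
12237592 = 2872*4261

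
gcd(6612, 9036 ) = 12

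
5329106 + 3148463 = 8477569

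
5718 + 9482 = 15200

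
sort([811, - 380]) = [ - 380,811 ] 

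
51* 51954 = 2649654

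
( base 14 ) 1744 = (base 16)1050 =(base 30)4J6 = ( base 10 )4176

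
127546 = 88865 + 38681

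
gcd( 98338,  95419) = 1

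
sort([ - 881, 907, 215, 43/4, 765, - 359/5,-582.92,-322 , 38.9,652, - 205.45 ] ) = [- 881,-582.92, - 322, - 205.45, - 359/5, 43/4,38.9, 215,652, 765, 907 ]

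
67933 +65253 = 133186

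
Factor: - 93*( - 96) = 8928 = 2^5*3^2*31^1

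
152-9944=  - 9792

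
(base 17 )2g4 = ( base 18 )2b8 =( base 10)854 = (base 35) OE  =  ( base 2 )1101010110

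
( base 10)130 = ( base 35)3p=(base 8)202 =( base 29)4e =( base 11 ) 109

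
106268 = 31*3428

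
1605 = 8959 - 7354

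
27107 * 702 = 19029114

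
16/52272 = 1/3267=0.00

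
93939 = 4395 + 89544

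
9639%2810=1209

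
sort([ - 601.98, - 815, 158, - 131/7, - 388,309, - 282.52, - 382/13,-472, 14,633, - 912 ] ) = [ - 912,-815, -601.98, - 472,-388, - 282.52,-382/13, - 131/7,14, 158,309, 633]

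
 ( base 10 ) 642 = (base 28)mq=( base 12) 456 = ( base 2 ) 1010000010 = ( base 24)12I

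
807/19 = 42 + 9/19 =42.47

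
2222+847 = 3069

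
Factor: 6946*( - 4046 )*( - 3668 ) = 103083696688 = 2^4*7^2*17^2*23^1*131^1*151^1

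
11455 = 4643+6812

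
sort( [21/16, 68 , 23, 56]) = [21/16,23,56,  68]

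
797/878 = 797/878 = 0.91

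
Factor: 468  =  2^2*3^2*13^1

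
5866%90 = 16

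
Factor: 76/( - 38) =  - 2 = - 2^1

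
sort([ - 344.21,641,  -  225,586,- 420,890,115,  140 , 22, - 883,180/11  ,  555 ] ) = [ -883,-420,- 344.21, - 225, 180/11,22,115,140,555 , 586, 641,890]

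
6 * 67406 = 404436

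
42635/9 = 42635/9 = 4737.22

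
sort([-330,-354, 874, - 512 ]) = [ - 512, - 354, - 330,  874 ]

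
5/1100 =1/220 =0.00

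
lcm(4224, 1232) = 29568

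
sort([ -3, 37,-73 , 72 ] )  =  [ -73, - 3 , 37,72]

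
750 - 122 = 628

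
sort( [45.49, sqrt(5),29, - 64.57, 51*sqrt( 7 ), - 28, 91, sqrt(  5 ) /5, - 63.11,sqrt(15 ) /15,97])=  [ - 64.57  , - 63.11 , - 28 , sqrt(15 ) /15, sqrt ( 5) /5,sqrt(5),29, 45.49, 91, 97, 51*sqrt(7)]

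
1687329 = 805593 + 881736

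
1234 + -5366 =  -4132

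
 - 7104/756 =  - 10 + 38/63 = - 9.40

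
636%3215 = 636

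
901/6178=901/6178 = 0.15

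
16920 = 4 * 4230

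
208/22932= 4/441  =  0.01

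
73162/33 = 2217+1/33= 2217.03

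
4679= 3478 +1201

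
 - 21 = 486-507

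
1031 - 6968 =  - 5937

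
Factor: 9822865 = 5^1 * 13^1*151121^1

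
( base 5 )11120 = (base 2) 1100010001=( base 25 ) 16A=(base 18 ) 27B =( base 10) 785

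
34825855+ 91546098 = 126371953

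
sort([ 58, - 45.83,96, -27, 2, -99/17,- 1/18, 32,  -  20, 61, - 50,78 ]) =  [ - 50, - 45.83, - 27, - 20, - 99/17, - 1/18, 2, 32, 58, 61, 78,  96]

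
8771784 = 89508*98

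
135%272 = 135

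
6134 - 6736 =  - 602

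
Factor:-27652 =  - 2^2*31^1*223^1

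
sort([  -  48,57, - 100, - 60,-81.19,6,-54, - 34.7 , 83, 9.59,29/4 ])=[  -  100, - 81.19, - 60, -54  , - 48,-34.7,6,  29/4, 9.59, 57 , 83 ]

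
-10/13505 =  - 2/2701 = -0.00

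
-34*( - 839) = 28526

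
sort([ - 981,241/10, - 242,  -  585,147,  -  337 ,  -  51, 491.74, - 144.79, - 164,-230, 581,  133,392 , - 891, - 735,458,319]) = [ - 981,  -  891,-735, - 585, - 337,-242 , - 230,  -  164, - 144.79, - 51, 241/10,133,147, 319, 392,458,  491.74, 581 ]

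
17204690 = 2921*5890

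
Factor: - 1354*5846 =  - 7915484 =-2^2*37^1* 79^1*677^1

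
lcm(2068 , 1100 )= 51700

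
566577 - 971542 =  -404965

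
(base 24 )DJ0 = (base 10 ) 7944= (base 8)17410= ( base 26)BJE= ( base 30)8oo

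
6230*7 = 43610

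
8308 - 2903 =5405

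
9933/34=292 + 5/34 = 292.15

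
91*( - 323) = -29393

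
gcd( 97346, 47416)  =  2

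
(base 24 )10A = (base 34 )H8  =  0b1001001010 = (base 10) 586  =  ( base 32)IA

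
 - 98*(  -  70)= 6860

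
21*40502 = 850542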